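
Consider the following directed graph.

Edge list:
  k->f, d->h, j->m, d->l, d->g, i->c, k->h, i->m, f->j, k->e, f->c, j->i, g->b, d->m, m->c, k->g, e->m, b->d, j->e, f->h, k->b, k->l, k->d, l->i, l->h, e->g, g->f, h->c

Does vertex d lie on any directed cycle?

Yes

d is on a cycle iff d can reach itself via ≥1 edge.
d → g → b → d — yes.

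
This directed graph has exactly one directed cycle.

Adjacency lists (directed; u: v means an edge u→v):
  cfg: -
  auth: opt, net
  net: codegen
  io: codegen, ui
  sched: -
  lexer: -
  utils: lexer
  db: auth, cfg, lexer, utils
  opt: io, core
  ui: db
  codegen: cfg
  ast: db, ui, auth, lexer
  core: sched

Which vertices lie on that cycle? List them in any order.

DFS with gray/black marking from auth:
auth gray
  opt gray
    io gray
      codegen gray
        cfg gray
        cfg black
      codegen black
      ui gray
        db gray
          db→auth: auth is gray → back edge
Back edge closes the cycle auth → opt → io → ui → db → auth; its vertices are {db, io, ui, opt, auth}.

db, io, ui, opt, auth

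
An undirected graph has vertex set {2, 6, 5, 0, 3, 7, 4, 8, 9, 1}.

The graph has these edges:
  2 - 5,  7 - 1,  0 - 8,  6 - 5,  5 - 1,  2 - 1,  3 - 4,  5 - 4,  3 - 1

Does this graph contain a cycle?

Yes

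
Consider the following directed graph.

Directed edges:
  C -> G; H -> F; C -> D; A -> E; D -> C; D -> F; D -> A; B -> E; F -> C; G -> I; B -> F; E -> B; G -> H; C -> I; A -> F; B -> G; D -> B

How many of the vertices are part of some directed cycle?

8

A vertex is on a directed cycle iff it belongs to a strongly connected component of size ≥ 2 (or has a self-loop).
The vertices on cycles are {A, B, C, D, E, F, G, H} — 8 in total.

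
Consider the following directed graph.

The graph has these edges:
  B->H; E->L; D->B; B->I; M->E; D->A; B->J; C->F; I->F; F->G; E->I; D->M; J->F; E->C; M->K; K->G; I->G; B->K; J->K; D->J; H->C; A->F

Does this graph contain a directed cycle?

DFS with white/gray/black marking, starting from M:
M gray
  E gray
    I gray
      G gray
      G black
      F gray
        F→G: G black — skip
      F black
    I black
    C gray
      C→F: F black — skip
    C black
    L gray
    L black
  E black
  K gray
    K→G: G black — skip
  K black
M black
A gray
  A→F: F black — skip
A black
B gray
  J gray
    J→K: K black — skip
    J→F: F black — skip
  J black
  H gray
    H→C: C black — skip
  H black
  B→K: K black — skip
  B→I: I black — skip
B black
D gray
  D→J: J black — skip
  D→M: M black — skip
  D→B: B black — skip
  D→A: A black — skip
D black
Every edge goes to a white or black vertex — no back edge, so the graph is acyclic.

No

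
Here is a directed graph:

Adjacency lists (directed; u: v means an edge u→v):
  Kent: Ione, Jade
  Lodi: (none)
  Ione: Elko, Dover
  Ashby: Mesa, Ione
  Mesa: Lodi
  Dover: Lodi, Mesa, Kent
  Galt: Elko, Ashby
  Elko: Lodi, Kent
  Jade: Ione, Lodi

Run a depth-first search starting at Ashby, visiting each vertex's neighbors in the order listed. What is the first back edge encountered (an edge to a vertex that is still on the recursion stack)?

Kent->Ione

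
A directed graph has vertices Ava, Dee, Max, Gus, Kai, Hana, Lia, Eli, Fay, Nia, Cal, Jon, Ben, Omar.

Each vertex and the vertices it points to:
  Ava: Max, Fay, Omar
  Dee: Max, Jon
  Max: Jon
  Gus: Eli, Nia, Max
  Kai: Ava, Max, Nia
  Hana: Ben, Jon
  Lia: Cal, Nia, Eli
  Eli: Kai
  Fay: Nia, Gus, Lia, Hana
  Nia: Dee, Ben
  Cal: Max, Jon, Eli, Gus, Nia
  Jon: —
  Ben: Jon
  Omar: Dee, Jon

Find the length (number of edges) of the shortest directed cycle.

For each vertex v, BFS finds the shortest path from v back to v.
The shortest such closed walk is Ava → Fay → Lia → Eli → Kai → Ava, length 5.

5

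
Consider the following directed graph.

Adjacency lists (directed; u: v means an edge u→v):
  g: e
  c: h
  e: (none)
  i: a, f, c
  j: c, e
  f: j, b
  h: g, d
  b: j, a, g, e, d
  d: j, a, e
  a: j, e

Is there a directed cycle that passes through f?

f lies on a cycle iff there is a path from f back to itself.
Exploring from f, it never reaches itself; equivalently, its strongly connected component is a singleton.

No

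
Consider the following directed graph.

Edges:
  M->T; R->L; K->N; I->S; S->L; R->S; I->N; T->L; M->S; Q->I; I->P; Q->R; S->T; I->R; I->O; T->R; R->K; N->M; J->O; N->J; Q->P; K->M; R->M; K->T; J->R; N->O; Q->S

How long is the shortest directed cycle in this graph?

For each vertex v, BFS finds the shortest path from v back to v.
The shortest such closed walk is R → K → T → R, length 3.

3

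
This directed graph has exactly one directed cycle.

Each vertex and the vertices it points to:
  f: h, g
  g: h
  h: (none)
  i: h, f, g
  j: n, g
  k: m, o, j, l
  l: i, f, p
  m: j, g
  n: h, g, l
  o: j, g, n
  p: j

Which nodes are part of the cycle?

j, l, n, p

DFS with gray/black marking from l:
l gray
  i gray
    h gray
    h black
    f gray
      f→h: h black — skip
      g gray
        g→h: h black — skip
      g black
    f black
    i→g: g black — skip
  i black
  l→f: f black — skip
  p gray
    j gray
      n gray
        n→h: h black — skip
        n→g: g black — skip
        n→l: l is gray → back edge
Back edge closes the cycle l → p → j → n → l; its vertices are {j, l, n, p}.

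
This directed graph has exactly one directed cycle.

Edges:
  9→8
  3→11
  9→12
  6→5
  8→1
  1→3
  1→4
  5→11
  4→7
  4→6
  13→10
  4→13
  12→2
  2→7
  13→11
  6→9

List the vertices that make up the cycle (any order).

1, 4, 6, 8, 9

DFS with gray/black marking from 4:
4 gray
  7 gray
  7 black
  6 gray
    9 gray
      8 gray
        1 gray
          3 gray
            11 gray
            11 black
          3 black
          1→4: 4 is gray → back edge
Back edge closes the cycle 4 → 6 → 9 → 8 → 1 → 4; its vertices are {1, 4, 6, 8, 9}.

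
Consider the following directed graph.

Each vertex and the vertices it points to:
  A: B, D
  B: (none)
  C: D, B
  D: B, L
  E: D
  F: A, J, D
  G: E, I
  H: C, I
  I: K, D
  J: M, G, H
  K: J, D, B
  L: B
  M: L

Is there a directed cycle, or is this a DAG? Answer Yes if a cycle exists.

DFS with white/gray/black marking, starting from E:
E gray
  D gray
    B gray
    B black
    L gray
      L→B: B black — skip
    L black
  D black
E black
A gray
  A→B: B black — skip
  A→D: D black — skip
A black
C gray
  C→D: D black — skip
  C→B: B black — skip
C black
F gray
  F→A: A black — skip
  J gray
    M gray
      M→L: L black — skip
    M black
    G gray
      G→E: E black — skip
      I gray
        K gray
          K→J: J is gray → back edge
Back edge found, so a cycle exists: J → G → I → K → J.

Yes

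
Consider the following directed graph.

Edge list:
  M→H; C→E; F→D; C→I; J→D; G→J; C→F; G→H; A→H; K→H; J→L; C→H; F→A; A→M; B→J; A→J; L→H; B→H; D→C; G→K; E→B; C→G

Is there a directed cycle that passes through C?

Yes

C is on a cycle iff C can reach itself via ≥1 edge.
C → F → D → C — yes.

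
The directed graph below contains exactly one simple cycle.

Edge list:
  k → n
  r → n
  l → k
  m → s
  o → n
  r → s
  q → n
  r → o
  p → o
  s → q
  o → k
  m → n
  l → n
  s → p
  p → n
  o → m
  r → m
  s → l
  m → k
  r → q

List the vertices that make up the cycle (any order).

m, o, p, s

DFS with gray/black marking from s:
s gray
  q gray
    n gray
    n black
  q black
  p gray
    o gray
      k gray
        k→n: n black — skip
      k black
      m gray
        m→s: s is gray → back edge
Back edge closes the cycle s → p → o → m → s; its vertices are {m, o, p, s}.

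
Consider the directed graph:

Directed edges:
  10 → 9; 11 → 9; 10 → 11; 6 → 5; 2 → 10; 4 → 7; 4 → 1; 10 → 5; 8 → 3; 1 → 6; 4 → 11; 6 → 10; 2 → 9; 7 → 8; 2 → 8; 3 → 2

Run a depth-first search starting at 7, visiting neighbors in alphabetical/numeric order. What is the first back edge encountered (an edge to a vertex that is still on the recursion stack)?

DFS from 7 (visiting neighbors in alphabetical/numeric order); mark gray on enter, black on exit:
7 gray
  8 gray
    3 gray
      2 gray
        2→8: 8 is gray → back edge
First back edge: 2 → 8.

2->8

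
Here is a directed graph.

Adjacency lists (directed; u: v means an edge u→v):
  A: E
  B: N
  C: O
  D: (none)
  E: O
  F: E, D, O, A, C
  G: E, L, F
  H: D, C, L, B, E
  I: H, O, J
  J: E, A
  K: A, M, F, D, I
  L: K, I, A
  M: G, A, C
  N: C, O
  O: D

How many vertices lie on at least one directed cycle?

A vertex is on a directed cycle iff it belongs to a strongly connected component of size ≥ 2 (or has a self-loop).
The vertices on cycles are {G, H, I, K, L, M} — 6 in total.

6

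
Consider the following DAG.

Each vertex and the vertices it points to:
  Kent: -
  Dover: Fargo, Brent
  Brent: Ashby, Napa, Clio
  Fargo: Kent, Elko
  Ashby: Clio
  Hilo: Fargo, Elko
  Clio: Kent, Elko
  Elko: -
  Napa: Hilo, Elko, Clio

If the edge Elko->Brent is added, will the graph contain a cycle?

Yes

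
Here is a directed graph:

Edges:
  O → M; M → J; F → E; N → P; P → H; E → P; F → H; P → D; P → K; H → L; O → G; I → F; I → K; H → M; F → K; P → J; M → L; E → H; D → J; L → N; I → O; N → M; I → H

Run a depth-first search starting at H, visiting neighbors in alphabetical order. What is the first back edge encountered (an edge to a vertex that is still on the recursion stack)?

DFS from H (visiting neighbors in alphabetical order); mark gray on enter, black on exit:
H gray
  L gray
    N gray
      M gray
        J gray
        J black
        M→L: L is gray → back edge
First back edge: M → L.

M→L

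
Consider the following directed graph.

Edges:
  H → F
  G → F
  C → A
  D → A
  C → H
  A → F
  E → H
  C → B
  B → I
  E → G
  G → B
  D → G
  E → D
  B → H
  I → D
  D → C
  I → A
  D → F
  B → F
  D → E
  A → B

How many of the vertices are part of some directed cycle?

7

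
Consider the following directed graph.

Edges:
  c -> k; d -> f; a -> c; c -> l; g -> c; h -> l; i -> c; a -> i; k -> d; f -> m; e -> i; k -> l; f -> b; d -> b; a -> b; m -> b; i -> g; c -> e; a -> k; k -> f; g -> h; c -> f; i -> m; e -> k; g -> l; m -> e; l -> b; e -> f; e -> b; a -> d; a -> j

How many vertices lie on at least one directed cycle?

A vertex is on a directed cycle iff it belongs to a strongly connected component of size ≥ 2 (or has a self-loop).
The vertices on cycles are {c, d, e, f, g, i, k, m} — 8 in total.

8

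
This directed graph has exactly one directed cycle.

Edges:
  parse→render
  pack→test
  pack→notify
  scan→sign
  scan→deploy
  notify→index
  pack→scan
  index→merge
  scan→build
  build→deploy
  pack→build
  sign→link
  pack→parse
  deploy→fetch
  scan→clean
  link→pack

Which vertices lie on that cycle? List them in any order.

DFS with gray/black marking from link:
link gray
  pack gray
    notify gray
      index gray
        merge gray
        merge black
      index black
    notify black
    parse gray
      render gray
      render black
    parse black
    scan gray
      sign gray
        sign→link: link is gray → back edge
Back edge closes the cycle link → pack → scan → sign → link; its vertices are {link, pack, scan, sign}.

link, pack, scan, sign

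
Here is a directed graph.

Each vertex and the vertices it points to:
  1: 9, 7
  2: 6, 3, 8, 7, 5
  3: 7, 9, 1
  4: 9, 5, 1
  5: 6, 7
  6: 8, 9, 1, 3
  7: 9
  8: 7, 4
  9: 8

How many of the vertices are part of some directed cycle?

8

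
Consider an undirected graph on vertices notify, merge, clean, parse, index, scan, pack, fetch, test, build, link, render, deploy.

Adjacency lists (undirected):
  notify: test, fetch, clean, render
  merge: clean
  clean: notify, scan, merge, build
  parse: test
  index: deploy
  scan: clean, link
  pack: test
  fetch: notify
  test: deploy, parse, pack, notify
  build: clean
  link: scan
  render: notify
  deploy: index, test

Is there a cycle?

No

DFS, tracking each vertex's parent; an edge to a visited non-parent vertex closes a cycle.
Start from test:
visit test (parent –)
  visit deploy (parent test)
    visit index (parent deploy)
      index–deploy: parent, skip
    deploy–test: parent, skip
  visit parse (parent test)
    parse–test: parent, skip
  visit pack (parent test)
    pack–test: parent, skip
  visit notify (parent test)
    notify–test: parent, skip
    visit fetch (parent notify)
      fetch–notify: parent, skip
    visit clean (parent notify)
      clean–notify: parent, skip
      visit scan (parent clean)
        scan–clean: parent, skip
        visit link (parent scan)
          link–scan: parent, skip
      visit merge (parent clean)
        merge–clean: parent, skip
      visit build (parent clean)
        build–clean: parent, skip
    visit render (parent notify)
      render–notify: parent, skip
No non-parent visited neighbor found — the graph is a forest.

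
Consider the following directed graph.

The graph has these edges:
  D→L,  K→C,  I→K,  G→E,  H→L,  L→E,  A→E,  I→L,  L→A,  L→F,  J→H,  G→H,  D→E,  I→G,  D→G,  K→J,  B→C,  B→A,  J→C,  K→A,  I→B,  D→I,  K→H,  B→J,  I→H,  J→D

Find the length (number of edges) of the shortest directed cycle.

4

For each vertex v, BFS finds the shortest path from v back to v.
The shortest such closed walk is D → I → K → J → D, length 4.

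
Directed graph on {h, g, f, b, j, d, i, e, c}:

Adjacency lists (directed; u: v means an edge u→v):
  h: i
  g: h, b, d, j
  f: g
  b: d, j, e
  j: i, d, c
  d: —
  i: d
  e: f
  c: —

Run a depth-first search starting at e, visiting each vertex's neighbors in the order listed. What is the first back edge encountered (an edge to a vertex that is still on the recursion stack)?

b->e

DFS from e (visiting each vertex's neighbors in the order listed); mark gray on enter, black on exit:
e gray
  f gray
    g gray
      h gray
        i gray
          d gray
          d black
        i black
      h black
      b gray
        b→d: d black — skip
        j gray
          j→i: i black — skip
          j→d: d black — skip
          c gray
          c black
        j black
        b→e: e is gray → back edge
First back edge: b → e.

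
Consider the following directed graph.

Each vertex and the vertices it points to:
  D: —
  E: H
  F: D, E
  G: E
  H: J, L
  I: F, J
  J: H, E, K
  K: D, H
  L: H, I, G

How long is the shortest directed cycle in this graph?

2

For each vertex v, BFS finds the shortest path from v back to v.
The shortest such closed walk is H → J → H, length 2.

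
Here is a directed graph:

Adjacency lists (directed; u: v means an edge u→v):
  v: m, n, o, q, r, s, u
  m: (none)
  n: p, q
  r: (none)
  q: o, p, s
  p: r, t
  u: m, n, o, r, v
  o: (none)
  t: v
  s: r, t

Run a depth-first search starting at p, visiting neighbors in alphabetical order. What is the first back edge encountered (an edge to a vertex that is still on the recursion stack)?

DFS from p (visiting neighbors in alphabetical order); mark gray on enter, black on exit:
p gray
  r gray
  r black
  t gray
    v gray
      m gray
      m black
      n gray
        n→p: p is gray → back edge
First back edge: n → p.

n->p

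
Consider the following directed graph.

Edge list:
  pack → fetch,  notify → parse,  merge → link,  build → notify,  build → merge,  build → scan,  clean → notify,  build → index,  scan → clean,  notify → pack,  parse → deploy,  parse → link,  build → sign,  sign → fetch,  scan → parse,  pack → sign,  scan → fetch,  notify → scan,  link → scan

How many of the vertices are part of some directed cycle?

A vertex is on a directed cycle iff it belongs to a strongly connected component of size ≥ 2 (or has a self-loop).
The vertices on cycles are {link, scan, clean, parse, notify} — 5 in total.

5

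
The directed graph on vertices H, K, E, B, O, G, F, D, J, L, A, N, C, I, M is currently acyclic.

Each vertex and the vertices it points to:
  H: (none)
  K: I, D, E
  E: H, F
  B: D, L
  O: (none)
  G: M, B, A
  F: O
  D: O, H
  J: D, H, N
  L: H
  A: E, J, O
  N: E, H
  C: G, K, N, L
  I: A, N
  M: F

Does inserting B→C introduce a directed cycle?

Adding B→C creates a cycle iff C can already reach B.
Path from C: C → G → B.
So C → … → B → C is a cycle.

Yes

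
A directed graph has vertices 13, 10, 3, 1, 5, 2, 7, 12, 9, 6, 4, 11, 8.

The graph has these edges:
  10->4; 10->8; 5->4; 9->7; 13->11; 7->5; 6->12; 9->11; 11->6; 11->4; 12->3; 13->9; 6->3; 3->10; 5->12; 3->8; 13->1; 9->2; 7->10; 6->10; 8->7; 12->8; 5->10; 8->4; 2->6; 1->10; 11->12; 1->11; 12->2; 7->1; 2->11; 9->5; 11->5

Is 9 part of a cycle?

No

9 lies on a cycle iff there is a path from 9 back to itself.
Exploring from 9, it never reaches itself; equivalently, its strongly connected component is a singleton.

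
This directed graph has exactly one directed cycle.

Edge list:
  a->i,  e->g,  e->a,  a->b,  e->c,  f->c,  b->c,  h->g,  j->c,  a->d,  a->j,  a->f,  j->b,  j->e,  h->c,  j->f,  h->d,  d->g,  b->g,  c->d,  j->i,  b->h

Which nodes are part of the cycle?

a, e, j

DFS with gray/black marking from j:
j gray
  e gray
    c gray
      d gray
        g gray
        g black
      d black
    c black
    e→g: g black — skip
    a gray
      f gray
        f→c: c black — skip
      f black
      i gray
      i black
      a→d: d black — skip
      a→j: j is gray → back edge
Back edge closes the cycle j → e → a → j; its vertices are {a, e, j}.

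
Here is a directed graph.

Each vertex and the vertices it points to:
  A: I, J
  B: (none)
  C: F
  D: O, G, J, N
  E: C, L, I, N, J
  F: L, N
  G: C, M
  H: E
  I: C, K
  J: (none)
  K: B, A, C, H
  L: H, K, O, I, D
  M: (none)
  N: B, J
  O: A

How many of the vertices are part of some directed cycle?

A vertex is on a directed cycle iff it belongs to a strongly connected component of size ≥ 2 (or has a self-loop).
The vertices on cycles are {A, C, D, E, F, G, H, I, K, L, O} — 11 in total.

11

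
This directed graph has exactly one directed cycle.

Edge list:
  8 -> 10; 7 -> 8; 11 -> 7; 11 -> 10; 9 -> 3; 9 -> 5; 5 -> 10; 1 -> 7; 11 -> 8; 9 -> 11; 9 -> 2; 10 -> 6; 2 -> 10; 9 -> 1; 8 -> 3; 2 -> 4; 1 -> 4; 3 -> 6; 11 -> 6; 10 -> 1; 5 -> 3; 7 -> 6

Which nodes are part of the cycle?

DFS with gray/black marking from 1:
1 gray
  4 gray
  4 black
  7 gray
    6 gray
    6 black
    8 gray
      10 gray
        10→1: 1 is gray → back edge
Back edge closes the cycle 1 → 7 → 8 → 10 → 1; its vertices are {1, 7, 8, 10}.

1, 7, 8, 10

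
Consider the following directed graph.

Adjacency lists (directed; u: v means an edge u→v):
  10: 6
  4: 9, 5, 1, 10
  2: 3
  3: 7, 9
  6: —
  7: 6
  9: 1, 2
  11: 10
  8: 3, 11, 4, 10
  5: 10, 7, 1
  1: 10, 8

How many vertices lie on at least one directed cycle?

A vertex is on a directed cycle iff it belongs to a strongly connected component of size ≥ 2 (or has a self-loop).
The vertices on cycles are {1, 2, 3, 4, 5, 8, 9} — 7 in total.

7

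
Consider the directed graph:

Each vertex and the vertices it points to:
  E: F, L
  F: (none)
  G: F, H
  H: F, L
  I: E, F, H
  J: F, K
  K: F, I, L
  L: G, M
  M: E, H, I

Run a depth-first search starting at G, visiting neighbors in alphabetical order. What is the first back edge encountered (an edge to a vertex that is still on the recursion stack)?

DFS from G (visiting neighbors in alphabetical order); mark gray on enter, black on exit:
G gray
  F gray
  F black
  H gray
    H→F: F black — skip
    L gray
      L→G: G is gray → back edge
First back edge: L → G.

L->G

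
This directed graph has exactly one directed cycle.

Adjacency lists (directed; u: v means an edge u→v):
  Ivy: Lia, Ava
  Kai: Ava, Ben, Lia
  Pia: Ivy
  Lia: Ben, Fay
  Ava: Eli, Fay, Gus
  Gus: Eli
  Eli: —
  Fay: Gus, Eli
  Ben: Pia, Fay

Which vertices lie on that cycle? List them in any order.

Ben, Ivy, Lia, Pia

DFS with gray/black marking from Lia:
Lia gray
  Ben gray
    Pia gray
      Ivy gray
        Ivy→Lia: Lia is gray → back edge
Back edge closes the cycle Lia → Ben → Pia → Ivy → Lia; its vertices are {Ben, Ivy, Lia, Pia}.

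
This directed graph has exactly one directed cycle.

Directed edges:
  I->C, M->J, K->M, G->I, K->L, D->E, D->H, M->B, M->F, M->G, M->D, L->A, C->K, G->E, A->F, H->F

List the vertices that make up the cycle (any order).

C, G, I, K, M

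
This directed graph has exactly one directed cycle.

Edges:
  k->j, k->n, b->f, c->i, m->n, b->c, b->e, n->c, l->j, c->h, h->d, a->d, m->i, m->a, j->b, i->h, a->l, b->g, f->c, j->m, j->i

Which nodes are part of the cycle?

DFS with gray/black marking from j:
j gray
  m gray
    a gray
      d gray
      d black
      l gray
        l→j: j is gray → back edge
Back edge closes the cycle j → m → a → l → j; its vertices are {a, j, l, m}.

a, j, l, m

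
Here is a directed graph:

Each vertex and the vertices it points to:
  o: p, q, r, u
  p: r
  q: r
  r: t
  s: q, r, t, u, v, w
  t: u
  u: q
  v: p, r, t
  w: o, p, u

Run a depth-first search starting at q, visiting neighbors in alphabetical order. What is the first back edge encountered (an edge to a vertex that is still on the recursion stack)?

DFS from q (visiting neighbors in alphabetical order); mark gray on enter, black on exit:
q gray
  r gray
    t gray
      u gray
        u→q: q is gray → back edge
First back edge: u → q.

u→q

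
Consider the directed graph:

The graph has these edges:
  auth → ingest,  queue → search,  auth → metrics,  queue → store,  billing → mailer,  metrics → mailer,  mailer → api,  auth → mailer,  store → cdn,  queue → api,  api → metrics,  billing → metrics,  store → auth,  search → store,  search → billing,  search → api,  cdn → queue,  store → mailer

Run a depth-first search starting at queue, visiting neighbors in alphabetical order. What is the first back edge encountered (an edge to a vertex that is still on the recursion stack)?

DFS from queue (visiting neighbors in alphabetical order); mark gray on enter, black on exit:
queue gray
  api gray
    metrics gray
      mailer gray
        mailer→api: api is gray → back edge
First back edge: mailer → api.

mailer→api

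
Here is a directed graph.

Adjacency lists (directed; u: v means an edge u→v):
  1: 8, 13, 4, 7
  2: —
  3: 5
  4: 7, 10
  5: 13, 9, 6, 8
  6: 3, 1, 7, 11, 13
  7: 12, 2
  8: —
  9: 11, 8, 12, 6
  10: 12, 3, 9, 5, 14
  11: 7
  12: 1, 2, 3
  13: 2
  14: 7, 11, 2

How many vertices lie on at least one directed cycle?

A vertex is on a directed cycle iff it belongs to a strongly connected component of size ≥ 2 (or has a self-loop).
The vertices on cycles are {1, 3, 4, 5, 6, 7, 9, 10, 11, 12, 14} — 11 in total.

11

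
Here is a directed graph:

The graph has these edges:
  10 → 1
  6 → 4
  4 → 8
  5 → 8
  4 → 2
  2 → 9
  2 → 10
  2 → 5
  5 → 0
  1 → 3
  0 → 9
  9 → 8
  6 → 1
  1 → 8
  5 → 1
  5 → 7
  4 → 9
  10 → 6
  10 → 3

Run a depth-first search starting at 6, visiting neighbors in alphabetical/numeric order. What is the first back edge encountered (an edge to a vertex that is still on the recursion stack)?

10→6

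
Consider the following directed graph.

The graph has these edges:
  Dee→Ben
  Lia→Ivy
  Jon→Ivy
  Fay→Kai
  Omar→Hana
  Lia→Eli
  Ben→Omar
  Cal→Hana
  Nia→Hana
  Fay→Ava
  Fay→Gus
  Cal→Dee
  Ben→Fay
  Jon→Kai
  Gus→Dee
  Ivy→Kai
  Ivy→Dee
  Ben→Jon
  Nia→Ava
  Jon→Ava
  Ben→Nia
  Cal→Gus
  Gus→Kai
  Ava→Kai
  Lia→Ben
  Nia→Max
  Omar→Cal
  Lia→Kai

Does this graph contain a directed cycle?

DFS with white/gray/black marking, starting from Omar:
Omar gray
  Cal gray
    Dee gray
      Ben gray
        Fay gray
          Ava gray
            Kai gray
            Kai black
          Ava black
          Gus gray
            Gus→Dee: Dee is gray → back edge
Back edge found, so a cycle exists: Dee → Ben → Fay → Gus → Dee.

Yes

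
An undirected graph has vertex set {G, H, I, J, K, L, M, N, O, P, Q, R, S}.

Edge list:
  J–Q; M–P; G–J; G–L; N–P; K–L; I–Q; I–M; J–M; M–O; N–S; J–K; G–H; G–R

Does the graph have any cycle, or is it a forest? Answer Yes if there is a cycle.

DFS, tracking each vertex's parent; an edge to a visited non-parent vertex closes a cycle.
Start from L:
visit L (parent –)
  visit G (parent L)
    G–L: parent, skip
    visit H (parent G)
      H–G: parent, skip
    visit J (parent G)
      visit K (parent J)
        K–J: parent, skip
        K–L: L visited and ≠ parent → cycle
Cycle: L – G – J – K – L.

Yes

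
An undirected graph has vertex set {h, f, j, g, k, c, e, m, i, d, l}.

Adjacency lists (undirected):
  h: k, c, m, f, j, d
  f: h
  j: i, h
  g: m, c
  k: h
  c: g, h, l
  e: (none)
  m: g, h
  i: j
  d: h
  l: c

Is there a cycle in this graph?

DFS, tracking each vertex's parent; an edge to a visited non-parent vertex closes a cycle.
Start from i:
visit i (parent –)
  visit j (parent i)
    j–i: parent, skip
    visit h (parent j)
      visit k (parent h)
        k–h: parent, skip
      visit c (parent h)
        visit g (parent c)
          visit m (parent g)
            m–g: parent, skip
            m–h: h visited and ≠ parent → cycle
Cycle: h – c – g – m – h.

Yes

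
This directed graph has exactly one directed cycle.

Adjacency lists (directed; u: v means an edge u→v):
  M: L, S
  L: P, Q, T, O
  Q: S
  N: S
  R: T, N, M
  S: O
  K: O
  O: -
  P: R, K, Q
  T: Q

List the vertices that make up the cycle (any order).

L, M, P, R

DFS with gray/black marking from P:
P gray
  R gray
    T gray
      Q gray
        S gray
          O gray
          O black
        S black
      Q black
    T black
    N gray
      N→S: S black — skip
    N black
    M gray
      L gray
        L→P: P is gray → back edge
Back edge closes the cycle P → R → M → L → P; its vertices are {L, M, P, R}.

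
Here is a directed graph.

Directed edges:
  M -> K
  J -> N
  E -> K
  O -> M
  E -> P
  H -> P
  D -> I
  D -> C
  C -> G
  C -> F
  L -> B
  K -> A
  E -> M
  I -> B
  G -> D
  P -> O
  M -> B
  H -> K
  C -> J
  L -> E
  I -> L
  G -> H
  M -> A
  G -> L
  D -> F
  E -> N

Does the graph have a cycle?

DFS with white/gray/black marking, starting from M:
M gray
  B gray
  B black
  K gray
    A gray
    A black
  K black
  M→A: A black — skip
M black
C gray
  J gray
    N gray
    N black
  J black
  G gray
    H gray
      P gray
        O gray
          O→M: M black — skip
        O black
      P black
      H→K: K black — skip
    H black
    L gray
      E gray
        E→N: N black — skip
        E→P: P black — skip
        E→M: M black — skip
        E→K: K black — skip
      E black
      L→B: B black — skip
    L black
    D gray
      F gray
      F black
      I gray
        I→B: B black — skip
        I→L: L black — skip
      I black
      D→C: C is gray → back edge
Back edge found, so a cycle exists: C → G → D → C.

Yes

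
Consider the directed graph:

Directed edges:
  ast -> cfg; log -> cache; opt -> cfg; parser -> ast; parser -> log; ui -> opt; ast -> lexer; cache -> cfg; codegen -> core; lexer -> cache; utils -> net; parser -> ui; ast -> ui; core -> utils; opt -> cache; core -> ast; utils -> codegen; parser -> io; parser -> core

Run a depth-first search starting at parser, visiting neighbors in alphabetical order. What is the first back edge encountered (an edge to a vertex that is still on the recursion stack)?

codegen→core

DFS from parser (visiting neighbors in alphabetical order); mark gray on enter, black on exit:
parser gray
  ast gray
    cfg gray
    cfg black
    lexer gray
      cache gray
        cache→cfg: cfg black — skip
      cache black
    lexer black
    ui gray
      opt gray
        opt→cache: cache black — skip
        opt→cfg: cfg black — skip
      opt black
    ui black
  ast black
  core gray
    core→ast: ast black — skip
    utils gray
      codegen gray
        codegen→core: core is gray → back edge
First back edge: codegen → core.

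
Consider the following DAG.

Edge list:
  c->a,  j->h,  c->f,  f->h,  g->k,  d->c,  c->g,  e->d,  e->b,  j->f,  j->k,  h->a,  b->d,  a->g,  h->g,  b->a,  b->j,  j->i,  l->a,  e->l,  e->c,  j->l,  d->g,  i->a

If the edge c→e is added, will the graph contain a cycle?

Yes

Adding c→e creates a cycle iff e can already reach c.
Path from e: e → c.
So e → … → c → e is a cycle.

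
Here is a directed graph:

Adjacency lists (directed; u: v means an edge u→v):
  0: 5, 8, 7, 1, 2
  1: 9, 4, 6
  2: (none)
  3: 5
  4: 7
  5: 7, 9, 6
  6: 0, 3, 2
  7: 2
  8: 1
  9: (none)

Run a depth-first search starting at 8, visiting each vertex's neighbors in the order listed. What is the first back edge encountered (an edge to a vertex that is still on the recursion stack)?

5→6

DFS from 8 (visiting each vertex's neighbors in the order listed); mark gray on enter, black on exit:
8 gray
  1 gray
    9 gray
    9 black
    4 gray
      7 gray
        2 gray
        2 black
      7 black
    4 black
    6 gray
      0 gray
        5 gray
          5→7: 7 black — skip
          5→9: 9 black — skip
          5→6: 6 is gray → back edge
First back edge: 5 → 6.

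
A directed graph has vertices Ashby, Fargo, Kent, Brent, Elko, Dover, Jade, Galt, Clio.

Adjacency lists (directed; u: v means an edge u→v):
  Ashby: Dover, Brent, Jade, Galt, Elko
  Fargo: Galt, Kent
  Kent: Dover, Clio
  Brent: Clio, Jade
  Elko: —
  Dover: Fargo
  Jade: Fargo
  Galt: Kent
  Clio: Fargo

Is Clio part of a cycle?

Yes

Clio is on a cycle iff Clio can reach itself via ≥1 edge.
Clio → Fargo → Kent → Clio — yes.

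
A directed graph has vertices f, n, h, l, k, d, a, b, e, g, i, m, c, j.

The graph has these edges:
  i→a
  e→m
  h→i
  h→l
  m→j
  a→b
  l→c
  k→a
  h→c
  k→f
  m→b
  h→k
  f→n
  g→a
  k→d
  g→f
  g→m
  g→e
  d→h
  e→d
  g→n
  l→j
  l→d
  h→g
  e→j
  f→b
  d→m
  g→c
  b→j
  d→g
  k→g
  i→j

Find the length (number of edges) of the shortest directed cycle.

3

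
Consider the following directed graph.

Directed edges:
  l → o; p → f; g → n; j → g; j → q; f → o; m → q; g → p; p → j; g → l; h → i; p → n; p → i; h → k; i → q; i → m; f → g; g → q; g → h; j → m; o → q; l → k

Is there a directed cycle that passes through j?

Yes

j is on a cycle iff j can reach itself via ≥1 edge.
j → g → p → j — yes.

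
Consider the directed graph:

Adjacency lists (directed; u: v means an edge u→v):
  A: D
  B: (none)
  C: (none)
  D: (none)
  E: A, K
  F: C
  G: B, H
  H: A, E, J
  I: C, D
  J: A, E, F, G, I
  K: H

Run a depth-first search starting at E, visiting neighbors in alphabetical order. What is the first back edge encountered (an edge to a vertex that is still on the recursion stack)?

DFS from E (visiting neighbors in alphabetical order); mark gray on enter, black on exit:
E gray
  A gray
    D gray
    D black
  A black
  K gray
    H gray
      H→A: A black — skip
      H→E: E is gray → back edge
First back edge: H → E.

H→E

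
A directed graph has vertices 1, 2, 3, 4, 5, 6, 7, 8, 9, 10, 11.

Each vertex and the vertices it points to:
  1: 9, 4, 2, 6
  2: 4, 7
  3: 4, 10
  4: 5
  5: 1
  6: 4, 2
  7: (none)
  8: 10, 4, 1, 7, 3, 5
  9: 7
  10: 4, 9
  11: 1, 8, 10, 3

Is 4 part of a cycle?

4 is on a cycle iff 4 can reach itself via ≥1 edge.
4 → 5 → 1 → 4 — yes.

Yes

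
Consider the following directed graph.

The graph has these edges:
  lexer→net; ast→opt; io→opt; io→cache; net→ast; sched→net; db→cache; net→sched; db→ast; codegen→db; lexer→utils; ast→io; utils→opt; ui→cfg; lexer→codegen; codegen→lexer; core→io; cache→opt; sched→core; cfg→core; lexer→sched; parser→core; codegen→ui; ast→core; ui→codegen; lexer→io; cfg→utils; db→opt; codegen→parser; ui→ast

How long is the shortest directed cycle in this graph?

For each vertex v, BFS finds the shortest path from v back to v.
The shortest such closed walk is codegen → ui → codegen, length 2.

2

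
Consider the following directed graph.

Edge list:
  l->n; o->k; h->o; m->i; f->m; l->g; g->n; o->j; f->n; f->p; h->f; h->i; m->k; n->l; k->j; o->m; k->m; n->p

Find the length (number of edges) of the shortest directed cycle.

2

For each vertex v, BFS finds the shortest path from v back to v.
The shortest such closed walk is n → l → n, length 2.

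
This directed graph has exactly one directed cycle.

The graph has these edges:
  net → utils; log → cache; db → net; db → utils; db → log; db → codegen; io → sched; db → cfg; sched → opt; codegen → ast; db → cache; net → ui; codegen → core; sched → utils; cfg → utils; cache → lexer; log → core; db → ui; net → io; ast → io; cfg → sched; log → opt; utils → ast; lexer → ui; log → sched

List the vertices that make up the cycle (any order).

DFS with gray/black marking from sched:
sched gray
  opt gray
  opt black
  utils gray
    ast gray
      io gray
        io→sched: sched is gray → back edge
Back edge closes the cycle sched → utils → ast → io → sched; its vertices are {io, ast, sched, utils}.

io, ast, sched, utils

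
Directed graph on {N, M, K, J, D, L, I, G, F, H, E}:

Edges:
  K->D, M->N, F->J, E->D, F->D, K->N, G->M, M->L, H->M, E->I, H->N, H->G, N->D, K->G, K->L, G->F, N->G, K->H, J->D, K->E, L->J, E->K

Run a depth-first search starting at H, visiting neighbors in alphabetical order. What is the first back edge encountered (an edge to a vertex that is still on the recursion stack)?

DFS from H (visiting neighbors in alphabetical order); mark gray on enter, black on exit:
H gray
  G gray
    F gray
      D gray
      D black
      J gray
        J→D: D black — skip
      J black
    F black
    M gray
      L gray
        L→J: J black — skip
      L black
      N gray
        N→D: D black — skip
        N→G: G is gray → back edge
First back edge: N → G.

N→G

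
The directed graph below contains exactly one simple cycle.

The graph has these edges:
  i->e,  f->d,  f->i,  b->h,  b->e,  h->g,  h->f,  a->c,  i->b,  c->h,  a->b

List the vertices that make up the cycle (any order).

b, f, h, i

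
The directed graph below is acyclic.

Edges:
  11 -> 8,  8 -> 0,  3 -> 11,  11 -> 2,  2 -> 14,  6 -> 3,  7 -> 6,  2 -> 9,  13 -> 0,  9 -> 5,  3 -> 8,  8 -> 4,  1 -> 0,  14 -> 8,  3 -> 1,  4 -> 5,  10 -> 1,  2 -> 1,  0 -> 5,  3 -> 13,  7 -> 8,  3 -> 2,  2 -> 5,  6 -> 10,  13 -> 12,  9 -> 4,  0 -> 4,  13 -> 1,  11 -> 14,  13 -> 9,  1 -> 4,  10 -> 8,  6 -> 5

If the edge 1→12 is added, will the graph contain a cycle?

Adding 1→12 creates a cycle iff 12 can already reach 1.
Explore from 12: no path reaches 1. The graph stays acyclic.

No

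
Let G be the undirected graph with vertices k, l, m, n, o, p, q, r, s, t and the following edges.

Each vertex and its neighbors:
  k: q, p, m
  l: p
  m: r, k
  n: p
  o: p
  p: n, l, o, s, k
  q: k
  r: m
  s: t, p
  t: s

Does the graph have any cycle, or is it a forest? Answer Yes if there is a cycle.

No

DFS, tracking each vertex's parent; an edge to a visited non-parent vertex closes a cycle.
Start from t:
visit t (parent –)
  visit s (parent t)
    s–t: parent, skip
    visit p (parent s)
      visit n (parent p)
        n–p: parent, skip
      visit l (parent p)
        l–p: parent, skip
      visit o (parent p)
        o–p: parent, skip
      p–s: parent, skip
      visit k (parent p)
        visit q (parent k)
          q–k: parent, skip
        k–p: parent, skip
        visit m (parent k)
          visit r (parent m)
            r–m: parent, skip
          m–k: parent, skip
No non-parent visited neighbor found — the graph is a forest.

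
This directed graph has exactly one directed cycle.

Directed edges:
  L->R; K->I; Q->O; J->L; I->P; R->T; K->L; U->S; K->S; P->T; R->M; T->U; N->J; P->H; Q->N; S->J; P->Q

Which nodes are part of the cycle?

J, L, R, S, T, U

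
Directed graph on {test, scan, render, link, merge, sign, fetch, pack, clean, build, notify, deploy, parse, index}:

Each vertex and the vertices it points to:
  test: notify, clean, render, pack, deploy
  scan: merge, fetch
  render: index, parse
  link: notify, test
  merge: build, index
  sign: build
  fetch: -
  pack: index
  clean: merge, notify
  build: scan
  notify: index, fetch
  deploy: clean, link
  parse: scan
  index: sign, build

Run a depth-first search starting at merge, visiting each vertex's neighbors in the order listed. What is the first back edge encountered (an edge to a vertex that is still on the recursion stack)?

scan→merge

DFS from merge (visiting each vertex's neighbors in the order listed); mark gray on enter, black on exit:
merge gray
  build gray
    scan gray
      scan→merge: merge is gray → back edge
First back edge: scan → merge.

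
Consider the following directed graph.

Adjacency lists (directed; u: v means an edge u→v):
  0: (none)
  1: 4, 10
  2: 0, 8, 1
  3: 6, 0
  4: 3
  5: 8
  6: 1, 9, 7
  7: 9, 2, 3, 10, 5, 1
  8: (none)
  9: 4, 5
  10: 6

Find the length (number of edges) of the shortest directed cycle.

3

For each vertex v, BFS finds the shortest path from v back to v.
The shortest such closed walk is 7 → 3 → 6 → 7, length 3.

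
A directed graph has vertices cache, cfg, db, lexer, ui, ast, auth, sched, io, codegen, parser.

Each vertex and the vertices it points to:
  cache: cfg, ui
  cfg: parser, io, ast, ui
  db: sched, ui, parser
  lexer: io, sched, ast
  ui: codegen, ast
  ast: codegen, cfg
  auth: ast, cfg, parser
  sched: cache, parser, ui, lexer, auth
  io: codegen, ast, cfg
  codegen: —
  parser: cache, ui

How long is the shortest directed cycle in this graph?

For each vertex v, BFS finds the shortest path from v back to v.
The shortest such closed walk is sched → lexer → sched, length 2.

2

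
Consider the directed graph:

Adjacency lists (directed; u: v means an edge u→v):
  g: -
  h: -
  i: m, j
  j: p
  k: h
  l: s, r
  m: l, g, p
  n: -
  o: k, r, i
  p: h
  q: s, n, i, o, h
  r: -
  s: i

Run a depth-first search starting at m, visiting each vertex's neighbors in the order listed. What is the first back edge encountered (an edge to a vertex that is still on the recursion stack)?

DFS from m (visiting each vertex's neighbors in the order listed); mark gray on enter, black on exit:
m gray
  l gray
    s gray
      i gray
        i→m: m is gray → back edge
First back edge: i → m.

i→m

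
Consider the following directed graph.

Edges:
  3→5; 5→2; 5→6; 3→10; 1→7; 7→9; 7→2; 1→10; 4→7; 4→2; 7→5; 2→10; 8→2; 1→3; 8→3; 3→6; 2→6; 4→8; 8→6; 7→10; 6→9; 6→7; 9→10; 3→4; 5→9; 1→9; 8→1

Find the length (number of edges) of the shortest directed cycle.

3

For each vertex v, BFS finds the shortest path from v back to v.
The shortest such closed walk is 8 → 3 → 4 → 8, length 3.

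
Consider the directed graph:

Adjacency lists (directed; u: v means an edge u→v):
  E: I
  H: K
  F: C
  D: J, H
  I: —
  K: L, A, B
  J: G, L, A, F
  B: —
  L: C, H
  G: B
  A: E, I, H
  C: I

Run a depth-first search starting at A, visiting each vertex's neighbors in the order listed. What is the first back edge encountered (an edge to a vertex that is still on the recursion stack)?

DFS from A (visiting each vertex's neighbors in the order listed); mark gray on enter, black on exit:
A gray
  E gray
    I gray
    I black
  E black
  A→I: I black — skip
  H gray
    K gray
      L gray
        C gray
          C→I: I black — skip
        C black
        L→H: H is gray → back edge
First back edge: L → H.

L→H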